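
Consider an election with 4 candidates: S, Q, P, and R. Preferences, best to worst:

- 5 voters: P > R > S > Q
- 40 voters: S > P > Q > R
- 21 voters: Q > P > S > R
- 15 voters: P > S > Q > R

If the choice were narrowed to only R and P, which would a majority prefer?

Voters preferring R to P: 0; preferring P to R: 81.
P wins the head-to-head.

P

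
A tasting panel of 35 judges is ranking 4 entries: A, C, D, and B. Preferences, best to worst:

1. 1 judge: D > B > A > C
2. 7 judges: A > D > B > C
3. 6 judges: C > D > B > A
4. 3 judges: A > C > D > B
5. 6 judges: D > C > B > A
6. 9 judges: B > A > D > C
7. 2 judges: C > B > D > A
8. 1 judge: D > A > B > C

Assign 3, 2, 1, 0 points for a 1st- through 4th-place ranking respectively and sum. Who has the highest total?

A: 1·1 + 7·3 + 6·0 + 3·3 + 6·0 + 9·2 + 2·0 + 1·2 = 51
C: 1·0 + 7·0 + 6·3 + 3·2 + 6·2 + 9·0 + 2·3 + 1·0 = 42
D: 1·3 + 7·2 + 6·2 + 3·1 + 6·3 + 9·1 + 2·1 + 1·3 = 64
B: 1·2 + 7·1 + 6·1 + 3·0 + 6·1 + 9·3 + 2·2 + 1·1 = 53
D has the highest Borda score (64).

D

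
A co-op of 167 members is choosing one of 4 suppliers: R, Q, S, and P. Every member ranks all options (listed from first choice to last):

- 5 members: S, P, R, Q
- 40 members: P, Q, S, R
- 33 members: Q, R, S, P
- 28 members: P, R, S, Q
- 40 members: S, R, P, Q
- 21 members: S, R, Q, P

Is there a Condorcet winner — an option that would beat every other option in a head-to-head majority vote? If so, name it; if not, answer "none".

S vs R: 106–61 for S.
S vs Q: 94–73 for S.
S vs P: 99–68 for S.
S beats every other option head-to-head.

S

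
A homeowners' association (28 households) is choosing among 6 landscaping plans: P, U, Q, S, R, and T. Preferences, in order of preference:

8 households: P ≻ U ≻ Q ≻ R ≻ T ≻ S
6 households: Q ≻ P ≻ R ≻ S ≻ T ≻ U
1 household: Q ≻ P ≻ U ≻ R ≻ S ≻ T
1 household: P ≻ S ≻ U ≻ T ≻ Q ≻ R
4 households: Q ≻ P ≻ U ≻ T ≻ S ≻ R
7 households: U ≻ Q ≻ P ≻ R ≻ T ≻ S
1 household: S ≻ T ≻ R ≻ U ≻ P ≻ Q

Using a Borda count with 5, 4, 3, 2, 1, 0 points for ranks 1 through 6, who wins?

P

P: 8·5 + 6·4 + 1·4 + 1·5 + 4·4 + 7·3 + 1·1 = 111
U: 8·4 + 6·0 + 1·3 + 1·3 + 4·3 + 7·5 + 1·2 = 87
Q: 8·3 + 6·5 + 1·5 + 1·1 + 4·5 + 7·4 + 1·0 = 108
S: 8·0 + 6·2 + 1·1 + 1·4 + 4·1 + 7·0 + 1·5 = 26
R: 8·2 + 6·3 + 1·2 + 1·0 + 4·0 + 7·2 + 1·3 = 53
T: 8·1 + 6·1 + 1·0 + 1·2 + 4·2 + 7·1 + 1·4 = 35
P has the highest Borda score (111).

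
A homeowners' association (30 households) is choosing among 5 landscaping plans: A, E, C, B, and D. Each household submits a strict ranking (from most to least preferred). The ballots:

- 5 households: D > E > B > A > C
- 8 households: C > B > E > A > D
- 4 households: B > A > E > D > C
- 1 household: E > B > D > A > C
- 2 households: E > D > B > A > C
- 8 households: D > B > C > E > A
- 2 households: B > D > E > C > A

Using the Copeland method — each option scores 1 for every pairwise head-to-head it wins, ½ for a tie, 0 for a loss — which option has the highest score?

A: loses to E, C, B, and D → score 0.
E: beats A; ties D; loses to C and B → score 1.5.
C: beats A and E; loses to B and D → score 2.
B: beats A, E, and C; ties D → score 3.5.
D: beats A and C; ties E and B → score 3.
B has the best pairwise record.

B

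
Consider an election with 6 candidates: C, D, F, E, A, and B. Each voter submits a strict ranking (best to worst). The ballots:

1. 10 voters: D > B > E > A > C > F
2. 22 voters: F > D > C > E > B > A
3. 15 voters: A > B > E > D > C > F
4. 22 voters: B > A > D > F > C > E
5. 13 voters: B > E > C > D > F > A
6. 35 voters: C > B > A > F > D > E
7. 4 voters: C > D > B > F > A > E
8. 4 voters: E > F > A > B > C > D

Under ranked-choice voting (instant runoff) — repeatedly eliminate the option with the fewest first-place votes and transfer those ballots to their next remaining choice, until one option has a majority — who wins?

Round 1: C 39, D 10, F 22, E 4, A 15, B 35. Eliminate E.
Round 2: C 39, D 10, F 26, A 15, B 35. Eliminate D.
Round 3: C 39, F 26, A 15, B 45. Eliminate A.
Round 4: C 39, F 26, B 60. Eliminate F.
Round 5: C 61, B 64. B has a majority.

B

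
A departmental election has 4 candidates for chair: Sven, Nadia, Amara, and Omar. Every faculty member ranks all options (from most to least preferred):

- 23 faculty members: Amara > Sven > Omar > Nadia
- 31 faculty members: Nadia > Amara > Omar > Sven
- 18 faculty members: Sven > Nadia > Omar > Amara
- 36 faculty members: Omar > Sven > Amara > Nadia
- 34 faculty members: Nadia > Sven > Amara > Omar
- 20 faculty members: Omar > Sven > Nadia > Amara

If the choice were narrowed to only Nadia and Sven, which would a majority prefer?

Sven

Voters preferring Nadia to Sven: 65; preferring Sven to Nadia: 97.
Sven wins the head-to-head.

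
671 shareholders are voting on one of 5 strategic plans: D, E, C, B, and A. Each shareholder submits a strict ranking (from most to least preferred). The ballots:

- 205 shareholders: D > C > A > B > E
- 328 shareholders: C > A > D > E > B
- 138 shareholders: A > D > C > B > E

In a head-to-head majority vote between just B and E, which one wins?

Voters preferring B to E: 343; preferring E to B: 328.
B wins the head-to-head.

B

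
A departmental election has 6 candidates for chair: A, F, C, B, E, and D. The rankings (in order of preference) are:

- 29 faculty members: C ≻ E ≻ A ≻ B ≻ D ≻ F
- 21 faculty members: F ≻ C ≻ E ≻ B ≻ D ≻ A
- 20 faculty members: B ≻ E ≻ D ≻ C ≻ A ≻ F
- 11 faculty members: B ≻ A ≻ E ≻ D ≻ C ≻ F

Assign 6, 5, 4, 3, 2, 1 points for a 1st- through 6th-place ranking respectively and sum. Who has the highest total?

E

A: 29·4 + 21·1 + 20·2 + 11·5 = 232
F: 29·1 + 21·6 + 20·1 + 11·1 = 186
C: 29·6 + 21·5 + 20·3 + 11·2 = 361
B: 29·3 + 21·3 + 20·6 + 11·6 = 336
E: 29·5 + 21·4 + 20·5 + 11·4 = 373
D: 29·2 + 21·2 + 20·4 + 11·3 = 213
E has the highest Borda score (373).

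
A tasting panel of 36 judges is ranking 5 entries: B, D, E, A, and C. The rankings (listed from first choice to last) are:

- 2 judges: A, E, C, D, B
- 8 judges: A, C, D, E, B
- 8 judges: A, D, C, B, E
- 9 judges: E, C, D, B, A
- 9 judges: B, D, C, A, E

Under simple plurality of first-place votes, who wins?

First-place votes: B 9, D 0, E 9, A 18, C 0.
A has the most first-place votes.

A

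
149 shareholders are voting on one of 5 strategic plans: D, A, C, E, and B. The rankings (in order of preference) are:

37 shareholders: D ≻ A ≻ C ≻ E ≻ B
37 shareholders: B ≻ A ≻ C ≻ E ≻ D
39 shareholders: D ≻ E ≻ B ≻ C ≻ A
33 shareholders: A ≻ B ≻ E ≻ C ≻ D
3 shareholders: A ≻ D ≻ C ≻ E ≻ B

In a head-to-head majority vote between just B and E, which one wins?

Voters preferring B to E: 70; preferring E to B: 79.
E wins the head-to-head.

E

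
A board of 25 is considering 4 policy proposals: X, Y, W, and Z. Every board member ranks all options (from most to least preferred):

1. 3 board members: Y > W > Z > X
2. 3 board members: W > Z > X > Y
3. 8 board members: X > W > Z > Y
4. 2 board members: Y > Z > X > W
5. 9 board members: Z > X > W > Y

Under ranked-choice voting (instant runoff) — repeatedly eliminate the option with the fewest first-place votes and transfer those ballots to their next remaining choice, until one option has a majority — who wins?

Round 1: X 8, Y 5, W 3, Z 9. Eliminate W.
Round 2: X 8, Y 5, Z 12. Eliminate Y.
Round 3: X 8, Z 17. Z has a majority.

Z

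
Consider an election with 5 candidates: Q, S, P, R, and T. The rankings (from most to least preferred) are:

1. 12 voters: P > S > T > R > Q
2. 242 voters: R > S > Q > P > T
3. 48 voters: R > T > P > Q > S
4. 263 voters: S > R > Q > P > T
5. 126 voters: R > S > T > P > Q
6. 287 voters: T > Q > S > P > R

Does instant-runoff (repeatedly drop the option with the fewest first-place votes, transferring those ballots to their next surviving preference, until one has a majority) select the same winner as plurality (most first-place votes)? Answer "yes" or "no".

Instant-runoff — R1 Q 0, S 263, P 12, R 416, T 287 (Q out); R2 S 263, P 12, R 416, T 287 (P out); R3 S 275, R 416, T 287 (S out); R4 R 679, T 299 (R winner). Winner: R.
Plurality — first-place votes: Q 0, S 263, P 12, R 416, T 287. Winner: R.
The two methods agree.

yes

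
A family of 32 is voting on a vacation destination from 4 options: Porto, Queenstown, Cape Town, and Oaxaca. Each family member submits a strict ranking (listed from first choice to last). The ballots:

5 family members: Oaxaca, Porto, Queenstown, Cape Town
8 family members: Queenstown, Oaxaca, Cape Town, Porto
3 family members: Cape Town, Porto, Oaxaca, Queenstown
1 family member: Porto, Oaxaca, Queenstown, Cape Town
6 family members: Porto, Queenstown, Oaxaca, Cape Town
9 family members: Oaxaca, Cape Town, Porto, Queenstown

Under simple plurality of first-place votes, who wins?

Oaxaca

First-place votes: Porto 7, Queenstown 8, Cape Town 3, Oaxaca 14.
Oaxaca has the most first-place votes.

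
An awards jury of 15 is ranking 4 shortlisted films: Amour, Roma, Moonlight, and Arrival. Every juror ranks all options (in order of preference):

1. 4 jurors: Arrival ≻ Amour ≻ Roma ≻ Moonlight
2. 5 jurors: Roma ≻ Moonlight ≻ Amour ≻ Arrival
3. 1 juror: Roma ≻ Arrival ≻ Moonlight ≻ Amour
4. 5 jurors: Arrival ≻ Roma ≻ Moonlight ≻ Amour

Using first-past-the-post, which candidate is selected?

Arrival

First-place votes: Amour 0, Roma 6, Moonlight 0, Arrival 9.
Arrival has the most first-place votes.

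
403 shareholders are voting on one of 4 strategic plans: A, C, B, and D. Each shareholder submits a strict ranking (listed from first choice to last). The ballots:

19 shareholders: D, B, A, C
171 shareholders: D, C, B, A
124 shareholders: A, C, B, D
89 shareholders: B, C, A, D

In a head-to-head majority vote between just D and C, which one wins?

Voters preferring D to C: 190; preferring C to D: 213.
C wins the head-to-head.

C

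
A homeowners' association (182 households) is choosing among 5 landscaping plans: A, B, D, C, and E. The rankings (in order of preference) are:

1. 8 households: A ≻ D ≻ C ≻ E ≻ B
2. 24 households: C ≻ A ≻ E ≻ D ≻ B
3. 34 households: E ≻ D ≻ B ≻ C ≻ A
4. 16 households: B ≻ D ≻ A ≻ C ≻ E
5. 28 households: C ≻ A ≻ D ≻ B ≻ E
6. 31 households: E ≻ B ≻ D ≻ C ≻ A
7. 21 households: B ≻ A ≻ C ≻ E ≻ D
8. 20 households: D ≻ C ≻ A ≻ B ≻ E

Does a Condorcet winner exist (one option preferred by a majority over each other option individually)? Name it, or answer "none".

Checking pairwise contests:
B beats A 102–80.
D beats B 114–68.
E beats D 110–72.
B beats C 102–80.
A beats E 117–65.
Every option loses at least one head-to-head, so there is no Condorcet winner.

none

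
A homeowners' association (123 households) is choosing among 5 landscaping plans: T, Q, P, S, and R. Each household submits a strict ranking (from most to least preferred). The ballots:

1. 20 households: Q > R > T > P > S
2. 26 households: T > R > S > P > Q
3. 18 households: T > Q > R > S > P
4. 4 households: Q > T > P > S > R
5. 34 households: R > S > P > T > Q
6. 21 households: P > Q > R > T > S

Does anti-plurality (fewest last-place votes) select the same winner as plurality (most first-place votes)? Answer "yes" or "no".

yes

Anti-plurality — last-place votes: T 0, Q 60, P 18, S 41, R 4. Winner: T.
Plurality — first-place votes: T 44, Q 24, P 21, S 0, R 34. Winner: T.
The two methods agree.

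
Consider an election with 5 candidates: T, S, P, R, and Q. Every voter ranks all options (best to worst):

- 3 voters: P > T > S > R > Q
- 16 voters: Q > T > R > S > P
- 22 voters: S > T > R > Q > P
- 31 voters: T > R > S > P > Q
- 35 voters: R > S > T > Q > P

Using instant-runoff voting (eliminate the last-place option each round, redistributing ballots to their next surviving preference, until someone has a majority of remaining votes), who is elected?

T

Round 1: T 31, S 22, P 3, R 35, Q 16. Eliminate P.
Round 2: T 34, S 22, R 35, Q 16. Eliminate Q.
Round 3: T 50, S 22, R 35. Eliminate S.
Round 4: T 72, R 35. T has a majority.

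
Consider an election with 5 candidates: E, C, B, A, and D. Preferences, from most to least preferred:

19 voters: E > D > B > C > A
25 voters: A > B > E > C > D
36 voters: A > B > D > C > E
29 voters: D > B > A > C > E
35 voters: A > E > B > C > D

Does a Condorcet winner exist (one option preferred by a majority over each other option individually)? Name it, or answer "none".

A

A vs E: 125–19 for A.
A vs C: 125–19 for A.
A vs B: 96–48 for A.
A vs D: 96–48 for A.
A beats every other option head-to-head.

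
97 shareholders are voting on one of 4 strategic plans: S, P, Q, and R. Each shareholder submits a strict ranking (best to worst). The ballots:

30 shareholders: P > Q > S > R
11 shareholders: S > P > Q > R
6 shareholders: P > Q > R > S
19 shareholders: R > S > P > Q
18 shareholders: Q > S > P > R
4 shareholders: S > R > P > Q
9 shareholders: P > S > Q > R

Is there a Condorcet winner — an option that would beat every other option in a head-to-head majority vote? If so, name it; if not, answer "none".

Checking pairwise contests:
Q beats S 54–43.
S beats P 52–45.
P beats Q 79–18.
S beats R 72–25.
Every option loses at least one head-to-head, so there is no Condorcet winner.

none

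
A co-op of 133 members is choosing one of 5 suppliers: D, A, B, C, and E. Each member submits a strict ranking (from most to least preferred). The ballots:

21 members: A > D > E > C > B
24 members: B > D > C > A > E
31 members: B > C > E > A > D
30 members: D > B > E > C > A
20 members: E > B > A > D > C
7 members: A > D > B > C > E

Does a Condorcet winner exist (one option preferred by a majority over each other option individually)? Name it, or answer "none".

B vs D: 75–58 for B.
B vs A: 105–28 for B.
B vs C: 112–21 for B.
B vs E: 92–41 for B.
B beats every other option head-to-head.

B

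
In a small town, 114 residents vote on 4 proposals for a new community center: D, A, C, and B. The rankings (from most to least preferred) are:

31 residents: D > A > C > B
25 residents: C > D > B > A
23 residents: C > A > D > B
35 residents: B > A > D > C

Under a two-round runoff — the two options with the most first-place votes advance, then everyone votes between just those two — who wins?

C

Round 1 first-place votes: D 31, A 0, C 48, B 35.
C and B advance.
Runoff: C is preferred to B by 79 voters; B by 35.
C wins the runoff.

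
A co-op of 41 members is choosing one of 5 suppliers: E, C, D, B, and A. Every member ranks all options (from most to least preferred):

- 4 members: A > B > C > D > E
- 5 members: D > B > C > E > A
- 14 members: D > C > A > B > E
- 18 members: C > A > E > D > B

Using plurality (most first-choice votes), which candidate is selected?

D

First-place votes: E 0, C 18, D 19, B 0, A 4.
D has the most first-place votes.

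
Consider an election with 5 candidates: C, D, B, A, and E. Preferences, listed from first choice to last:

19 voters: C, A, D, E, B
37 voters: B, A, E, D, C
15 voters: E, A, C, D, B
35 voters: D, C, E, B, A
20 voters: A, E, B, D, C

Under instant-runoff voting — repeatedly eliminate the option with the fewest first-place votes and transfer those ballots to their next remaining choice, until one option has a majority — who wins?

Round 1: C 19, D 35, B 37, A 20, E 15. Eliminate E.
Round 2: C 19, D 35, B 37, A 35. Eliminate C.
Round 3: D 35, B 37, A 54. Eliminate D.
Round 4: B 72, A 54. B has a majority.

B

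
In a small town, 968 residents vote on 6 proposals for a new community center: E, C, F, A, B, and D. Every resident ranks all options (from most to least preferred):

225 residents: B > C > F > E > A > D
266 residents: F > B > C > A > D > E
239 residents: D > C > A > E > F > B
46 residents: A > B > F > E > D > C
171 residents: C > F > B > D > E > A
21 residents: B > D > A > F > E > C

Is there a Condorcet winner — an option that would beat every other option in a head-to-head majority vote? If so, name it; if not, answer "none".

Checking pairwise contests:
C beats E 901–67.
B beats C 558–410.
C beats F 635–333.
C beats A 901–67.
F beats B 676–292.
C beats D 662–306.
Every option loses at least one head-to-head, so there is no Condorcet winner.

none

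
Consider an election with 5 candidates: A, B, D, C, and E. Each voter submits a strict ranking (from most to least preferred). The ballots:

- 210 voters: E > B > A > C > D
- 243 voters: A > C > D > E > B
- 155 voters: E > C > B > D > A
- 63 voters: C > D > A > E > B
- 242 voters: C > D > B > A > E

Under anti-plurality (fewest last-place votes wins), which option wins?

C

Last-place votes: A 155, B 306, D 210, C 0, E 242.
C is ranked last by the fewest voters, so C wins.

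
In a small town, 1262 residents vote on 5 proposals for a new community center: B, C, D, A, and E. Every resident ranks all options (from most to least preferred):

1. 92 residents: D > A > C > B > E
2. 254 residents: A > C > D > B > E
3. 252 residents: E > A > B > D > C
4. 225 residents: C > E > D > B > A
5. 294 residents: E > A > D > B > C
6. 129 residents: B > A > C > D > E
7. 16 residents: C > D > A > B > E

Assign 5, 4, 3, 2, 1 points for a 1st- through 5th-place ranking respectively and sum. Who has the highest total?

A

B: 92·2 + 254·2 + 252·3 + 225·2 + 294·2 + 129·5 + 16·2 = 3163
C: 92·3 + 254·4 + 252·1 + 225·5 + 294·1 + 129·3 + 16·5 = 3430
D: 92·5 + 254·3 + 252·2 + 225·3 + 294·3 + 129·2 + 16·4 = 3605
A: 92·4 + 254·5 + 252·4 + 225·1 + 294·4 + 129·4 + 16·3 = 4611
E: 92·1 + 254·1 + 252·5 + 225·4 + 294·5 + 129·1 + 16·1 = 4121
A has the highest Borda score (4611).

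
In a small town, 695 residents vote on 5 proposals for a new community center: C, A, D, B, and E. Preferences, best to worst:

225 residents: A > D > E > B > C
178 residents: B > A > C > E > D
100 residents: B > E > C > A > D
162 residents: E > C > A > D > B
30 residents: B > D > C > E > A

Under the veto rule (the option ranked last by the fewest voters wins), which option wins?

E

Last-place votes: C 225, A 30, D 278, B 162, E 0.
E is ranked last by the fewest voters, so E wins.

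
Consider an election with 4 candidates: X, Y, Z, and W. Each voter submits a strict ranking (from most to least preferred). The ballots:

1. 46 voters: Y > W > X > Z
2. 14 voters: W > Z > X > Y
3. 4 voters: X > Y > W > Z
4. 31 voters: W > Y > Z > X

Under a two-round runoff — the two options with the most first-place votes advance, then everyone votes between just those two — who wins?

Round 1 first-place votes: X 4, Y 46, Z 0, W 45.
Y and W advance.
Runoff: Y is preferred to W by 50 voters; W by 45.
Y wins the runoff.

Y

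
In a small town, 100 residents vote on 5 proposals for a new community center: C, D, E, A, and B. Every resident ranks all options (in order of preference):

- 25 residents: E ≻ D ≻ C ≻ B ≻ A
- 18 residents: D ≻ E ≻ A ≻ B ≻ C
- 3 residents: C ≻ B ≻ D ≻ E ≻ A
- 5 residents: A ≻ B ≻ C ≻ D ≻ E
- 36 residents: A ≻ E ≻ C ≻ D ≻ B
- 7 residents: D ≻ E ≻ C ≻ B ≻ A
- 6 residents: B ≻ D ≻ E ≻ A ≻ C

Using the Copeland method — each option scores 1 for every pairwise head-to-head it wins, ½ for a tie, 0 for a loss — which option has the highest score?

E

C: beats B; loses to D, E, and A → score 1.
D: beats C, A, and B; loses to E → score 3.
E: beats C, D, A, and B → score 4.
A: beats C and B; loses to D and E → score 2.
B: loses to C, D, E, and A → score 0.
E has the best pairwise record.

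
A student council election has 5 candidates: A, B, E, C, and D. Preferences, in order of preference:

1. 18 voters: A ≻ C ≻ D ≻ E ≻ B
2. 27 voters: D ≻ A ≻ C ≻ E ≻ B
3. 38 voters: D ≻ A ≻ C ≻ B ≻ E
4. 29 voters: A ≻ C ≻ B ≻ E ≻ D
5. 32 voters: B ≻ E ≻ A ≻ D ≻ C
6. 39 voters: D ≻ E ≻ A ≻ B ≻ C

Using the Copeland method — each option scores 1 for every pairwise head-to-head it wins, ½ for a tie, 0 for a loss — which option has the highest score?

D

A: beats B, E, and C; loses to D → score 3.
B: beats E; loses to A, C, and D → score 1.
E: loses to A, B, C, and D → score 0.
C: beats B and E; loses to A and D → score 2.
D: beats A, B, E, and C → score 4.
D has the best pairwise record.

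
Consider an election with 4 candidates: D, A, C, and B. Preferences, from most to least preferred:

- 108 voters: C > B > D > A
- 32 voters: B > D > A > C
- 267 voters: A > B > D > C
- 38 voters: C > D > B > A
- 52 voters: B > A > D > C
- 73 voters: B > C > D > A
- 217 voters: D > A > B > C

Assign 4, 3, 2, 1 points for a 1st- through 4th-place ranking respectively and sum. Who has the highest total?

B

D: 108·2 + 32·3 + 267·2 + 38·3 + 52·2 + 73·2 + 217·4 = 2078
A: 108·1 + 32·2 + 267·4 + 38·1 + 52·3 + 73·1 + 217·3 = 2158
C: 108·4 + 32·1 + 267·1 + 38·4 + 52·1 + 73·3 + 217·1 = 1371
B: 108·3 + 32·4 + 267·3 + 38·2 + 52·4 + 73·4 + 217·2 = 2263
B has the highest Borda score (2263).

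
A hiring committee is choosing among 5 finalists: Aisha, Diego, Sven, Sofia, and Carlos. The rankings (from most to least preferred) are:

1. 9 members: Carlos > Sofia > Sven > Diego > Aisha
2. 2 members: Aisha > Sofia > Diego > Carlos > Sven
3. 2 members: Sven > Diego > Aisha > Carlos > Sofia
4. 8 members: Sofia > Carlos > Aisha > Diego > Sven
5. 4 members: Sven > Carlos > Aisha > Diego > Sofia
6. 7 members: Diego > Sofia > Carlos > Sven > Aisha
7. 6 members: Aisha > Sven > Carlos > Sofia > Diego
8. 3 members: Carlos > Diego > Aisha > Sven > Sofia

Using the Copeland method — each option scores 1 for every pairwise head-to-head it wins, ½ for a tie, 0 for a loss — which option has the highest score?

Aisha: loses to Diego, Sven, Sofia, and Carlos → score 0.
Diego: beats Aisha; loses to Sven, Sofia, and Carlos → score 1.
Sven: beats Aisha and Diego; loses to Sofia and Carlos → score 2.
Sofia: beats Aisha, Diego, and Sven; loses to Carlos → score 3.
Carlos: beats Aisha, Diego, Sven, and Sofia → score 4.
Carlos has the best pairwise record.

Carlos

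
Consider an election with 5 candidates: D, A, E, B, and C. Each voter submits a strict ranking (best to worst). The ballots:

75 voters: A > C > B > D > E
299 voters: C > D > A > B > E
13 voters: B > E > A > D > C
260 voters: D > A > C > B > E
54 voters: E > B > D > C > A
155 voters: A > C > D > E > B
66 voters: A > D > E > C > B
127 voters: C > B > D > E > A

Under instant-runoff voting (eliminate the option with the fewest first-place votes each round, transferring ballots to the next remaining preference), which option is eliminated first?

Round 1: D 260, A 296, E 54, B 13, C 426. Eliminate B.

B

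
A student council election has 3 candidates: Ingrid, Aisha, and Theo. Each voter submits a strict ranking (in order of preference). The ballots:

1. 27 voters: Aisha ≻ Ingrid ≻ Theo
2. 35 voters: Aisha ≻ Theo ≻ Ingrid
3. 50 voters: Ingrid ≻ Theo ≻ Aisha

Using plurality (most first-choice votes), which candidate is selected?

First-place votes: Ingrid 50, Aisha 62, Theo 0.
Aisha has the most first-place votes.

Aisha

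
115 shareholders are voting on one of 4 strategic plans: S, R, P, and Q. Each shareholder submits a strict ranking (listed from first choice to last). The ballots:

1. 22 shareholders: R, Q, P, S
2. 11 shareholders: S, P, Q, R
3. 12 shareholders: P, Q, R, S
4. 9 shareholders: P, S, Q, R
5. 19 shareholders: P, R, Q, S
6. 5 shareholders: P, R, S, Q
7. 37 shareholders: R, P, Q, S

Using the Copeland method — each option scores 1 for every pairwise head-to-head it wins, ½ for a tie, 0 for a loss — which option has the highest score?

R

S: loses to R, P, and Q → score 0.
R: beats S, P, and Q → score 3.
P: beats S and Q; loses to R → score 2.
Q: beats S; loses to R and P → score 1.
R has the best pairwise record.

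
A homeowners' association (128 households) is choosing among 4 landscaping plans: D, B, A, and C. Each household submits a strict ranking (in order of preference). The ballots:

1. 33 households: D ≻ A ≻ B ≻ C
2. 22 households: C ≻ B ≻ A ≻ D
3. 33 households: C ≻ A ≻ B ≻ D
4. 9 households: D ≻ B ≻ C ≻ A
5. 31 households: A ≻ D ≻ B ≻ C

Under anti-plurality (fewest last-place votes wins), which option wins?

Last-place votes: D 55, B 0, A 9, C 64.
B is ranked last by the fewest voters, so B wins.

B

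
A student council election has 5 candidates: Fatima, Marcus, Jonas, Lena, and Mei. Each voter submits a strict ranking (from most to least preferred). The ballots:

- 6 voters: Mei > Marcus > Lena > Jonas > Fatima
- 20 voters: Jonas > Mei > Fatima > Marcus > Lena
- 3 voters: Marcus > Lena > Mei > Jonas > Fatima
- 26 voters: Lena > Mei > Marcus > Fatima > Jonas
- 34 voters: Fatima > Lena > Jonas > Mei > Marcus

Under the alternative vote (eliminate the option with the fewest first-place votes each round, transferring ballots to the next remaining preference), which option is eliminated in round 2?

Round 1: Fatima 34, Marcus 3, Jonas 20, Lena 26, Mei 6. Eliminate Marcus.
Round 2: Fatima 34, Jonas 20, Lena 29, Mei 6. Eliminate Mei.

Mei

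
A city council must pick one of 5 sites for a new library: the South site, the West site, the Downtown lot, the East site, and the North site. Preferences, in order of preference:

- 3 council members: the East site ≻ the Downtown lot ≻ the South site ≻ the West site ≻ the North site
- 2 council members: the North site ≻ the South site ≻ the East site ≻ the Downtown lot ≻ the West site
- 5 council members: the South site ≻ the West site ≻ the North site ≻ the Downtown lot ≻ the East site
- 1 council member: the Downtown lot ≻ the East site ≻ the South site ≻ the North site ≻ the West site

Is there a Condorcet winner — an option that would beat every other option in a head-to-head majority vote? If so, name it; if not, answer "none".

the South site vs the West site: 11–0 for the South site.
the South site vs the Downtown lot: 7–4 for the South site.
the South site vs the East site: 7–4 for the South site.
the South site vs the North site: 9–2 for the South site.
the South site beats every other option head-to-head.

the South site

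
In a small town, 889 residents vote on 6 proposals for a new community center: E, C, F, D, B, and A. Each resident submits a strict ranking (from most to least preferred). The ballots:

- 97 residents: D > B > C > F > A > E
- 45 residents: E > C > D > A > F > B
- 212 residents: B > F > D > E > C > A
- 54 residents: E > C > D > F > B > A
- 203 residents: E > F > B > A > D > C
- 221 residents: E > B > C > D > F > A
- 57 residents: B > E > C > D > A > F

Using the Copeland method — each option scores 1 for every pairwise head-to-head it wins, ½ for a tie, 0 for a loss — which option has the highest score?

E: beats C, F, D, B, and A → score 5.
C: beats F and A; loses to E, D, and B → score 2.
F: beats A; loses to E, C, D, and B → score 1.
D: beats C, F, and A; loses to E and B → score 3.
B: beats C, F, D, and A; loses to E → score 4.
A: loses to E, C, F, D, and B → score 0.
E has the best pairwise record.

E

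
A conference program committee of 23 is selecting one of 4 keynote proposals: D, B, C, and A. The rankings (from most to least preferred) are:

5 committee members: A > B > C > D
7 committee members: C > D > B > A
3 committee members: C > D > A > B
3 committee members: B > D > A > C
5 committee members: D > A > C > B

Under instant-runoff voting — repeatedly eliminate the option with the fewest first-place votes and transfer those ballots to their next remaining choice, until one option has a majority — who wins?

C

Round 1: D 5, B 3, C 10, A 5. Eliminate B.
Round 2: D 8, C 10, A 5. Eliminate A.
Round 3: D 8, C 15. C has a majority.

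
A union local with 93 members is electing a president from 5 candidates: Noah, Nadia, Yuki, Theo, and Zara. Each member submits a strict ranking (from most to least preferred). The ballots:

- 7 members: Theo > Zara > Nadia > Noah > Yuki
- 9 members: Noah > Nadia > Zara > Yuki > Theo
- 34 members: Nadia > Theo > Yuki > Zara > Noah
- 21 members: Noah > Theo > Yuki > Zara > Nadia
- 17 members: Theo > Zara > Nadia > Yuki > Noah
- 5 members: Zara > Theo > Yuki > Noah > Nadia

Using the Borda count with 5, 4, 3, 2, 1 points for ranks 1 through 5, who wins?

Theo

Noah: 7·2 + 9·5 + 34·1 + 21·5 + 17·1 + 5·2 = 225
Nadia: 7·3 + 9·4 + 34·5 + 21·1 + 17·3 + 5·1 = 304
Yuki: 7·1 + 9·2 + 34·3 + 21·3 + 17·2 + 5·3 = 239
Theo: 7·5 + 9·1 + 34·4 + 21·4 + 17·5 + 5·4 = 369
Zara: 7·4 + 9·3 + 34·2 + 21·2 + 17·4 + 5·5 = 258
Theo has the highest Borda score (369).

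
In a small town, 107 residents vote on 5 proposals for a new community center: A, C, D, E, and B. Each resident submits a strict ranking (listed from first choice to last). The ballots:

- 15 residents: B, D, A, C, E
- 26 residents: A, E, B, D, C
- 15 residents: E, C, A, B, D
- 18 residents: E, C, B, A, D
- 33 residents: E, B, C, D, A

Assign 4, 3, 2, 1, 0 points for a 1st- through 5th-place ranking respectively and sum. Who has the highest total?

E

A: 15·2 + 26·4 + 15·2 + 18·1 + 33·0 = 182
C: 15·1 + 26·0 + 15·3 + 18·3 + 33·2 = 180
D: 15·3 + 26·1 + 15·0 + 18·0 + 33·1 = 104
E: 15·0 + 26·3 + 15·4 + 18·4 + 33·4 = 342
B: 15·4 + 26·2 + 15·1 + 18·2 + 33·3 = 262
E has the highest Borda score (342).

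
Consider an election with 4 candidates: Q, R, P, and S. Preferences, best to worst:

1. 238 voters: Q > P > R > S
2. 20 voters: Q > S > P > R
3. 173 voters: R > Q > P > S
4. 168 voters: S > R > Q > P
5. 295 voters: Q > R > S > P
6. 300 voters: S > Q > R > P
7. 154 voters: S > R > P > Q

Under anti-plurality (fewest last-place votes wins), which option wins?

Last-place votes: Q 154, R 20, P 763, S 411.
R is ranked last by the fewest voters, so R wins.

R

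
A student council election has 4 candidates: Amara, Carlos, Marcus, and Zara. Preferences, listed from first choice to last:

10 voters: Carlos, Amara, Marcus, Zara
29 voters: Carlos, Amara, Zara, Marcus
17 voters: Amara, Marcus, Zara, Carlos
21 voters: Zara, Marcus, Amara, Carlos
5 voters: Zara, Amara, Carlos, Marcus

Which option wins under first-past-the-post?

Carlos

First-place votes: Amara 17, Carlos 39, Marcus 0, Zara 26.
Carlos has the most first-place votes.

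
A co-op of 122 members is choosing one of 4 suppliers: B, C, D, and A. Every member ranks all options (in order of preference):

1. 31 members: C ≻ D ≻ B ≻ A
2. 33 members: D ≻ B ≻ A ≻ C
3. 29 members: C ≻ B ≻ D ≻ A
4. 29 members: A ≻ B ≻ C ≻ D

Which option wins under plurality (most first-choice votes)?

First-place votes: B 0, C 60, D 33, A 29.
C has the most first-place votes.

C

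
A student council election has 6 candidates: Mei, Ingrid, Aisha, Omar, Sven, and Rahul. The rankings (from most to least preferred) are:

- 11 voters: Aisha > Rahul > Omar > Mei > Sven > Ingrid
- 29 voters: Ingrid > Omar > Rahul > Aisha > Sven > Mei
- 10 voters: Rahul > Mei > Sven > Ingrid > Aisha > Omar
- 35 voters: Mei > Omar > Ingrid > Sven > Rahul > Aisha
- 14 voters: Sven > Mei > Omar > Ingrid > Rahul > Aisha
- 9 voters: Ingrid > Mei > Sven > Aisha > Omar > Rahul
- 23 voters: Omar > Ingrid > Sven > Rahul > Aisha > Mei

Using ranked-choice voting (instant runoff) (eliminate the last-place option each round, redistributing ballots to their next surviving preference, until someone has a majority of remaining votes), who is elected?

Mei

Round 1: Mei 35, Ingrid 38, Aisha 11, Omar 23, Sven 14, Rahul 10. Eliminate Rahul.
Round 2: Mei 45, Ingrid 38, Aisha 11, Omar 23, Sven 14. Eliminate Aisha.
Round 3: Mei 45, Ingrid 38, Omar 34, Sven 14. Eliminate Sven.
Round 4: Mei 59, Ingrid 38, Omar 34. Eliminate Omar.
Round 5: Mei 70, Ingrid 61. Mei has a majority.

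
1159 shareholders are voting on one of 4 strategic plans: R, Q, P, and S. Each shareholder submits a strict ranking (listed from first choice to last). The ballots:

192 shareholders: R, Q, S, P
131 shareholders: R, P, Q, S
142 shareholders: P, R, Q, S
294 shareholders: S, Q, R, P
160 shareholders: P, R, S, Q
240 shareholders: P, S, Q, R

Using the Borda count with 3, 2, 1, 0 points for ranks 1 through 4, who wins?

P

R: 192·3 + 131·3 + 142·2 + 294·1 + 160·2 + 240·0 = 1867
Q: 192·2 + 131·1 + 142·1 + 294·2 + 160·0 + 240·1 = 1485
P: 192·0 + 131·2 + 142·3 + 294·0 + 160·3 + 240·3 = 1888
S: 192·1 + 131·0 + 142·0 + 294·3 + 160·1 + 240·2 = 1714
P has the highest Borda score (1888).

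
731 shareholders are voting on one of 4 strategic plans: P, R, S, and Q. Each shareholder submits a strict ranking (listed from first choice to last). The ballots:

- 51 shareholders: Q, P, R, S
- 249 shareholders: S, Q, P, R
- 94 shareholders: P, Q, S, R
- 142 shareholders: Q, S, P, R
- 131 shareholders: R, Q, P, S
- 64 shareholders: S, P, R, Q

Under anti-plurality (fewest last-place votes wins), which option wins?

P

Last-place votes: P 0, R 485, S 182, Q 64.
P is ranked last by the fewest voters, so P wins.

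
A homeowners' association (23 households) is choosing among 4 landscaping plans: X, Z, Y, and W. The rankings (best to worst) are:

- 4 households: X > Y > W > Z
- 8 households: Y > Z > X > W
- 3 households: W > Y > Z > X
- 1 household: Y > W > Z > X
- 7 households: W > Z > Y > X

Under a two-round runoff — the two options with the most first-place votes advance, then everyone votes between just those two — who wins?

Round 1 first-place votes: X 4, Z 0, Y 9, W 10.
W and Y advance.
Runoff: W is preferred to Y by 10 voters; Y by 13.
Y wins the runoff.

Y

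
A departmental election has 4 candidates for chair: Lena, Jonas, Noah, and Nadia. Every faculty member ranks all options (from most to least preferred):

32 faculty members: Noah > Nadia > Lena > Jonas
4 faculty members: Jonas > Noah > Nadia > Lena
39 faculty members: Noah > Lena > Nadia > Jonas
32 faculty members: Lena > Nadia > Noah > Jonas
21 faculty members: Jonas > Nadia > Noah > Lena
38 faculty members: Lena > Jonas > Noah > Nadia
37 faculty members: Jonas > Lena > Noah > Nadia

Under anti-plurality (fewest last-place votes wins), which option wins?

Last-place votes: Lena 25, Jonas 103, Noah 0, Nadia 75.
Noah is ranked last by the fewest voters, so Noah wins.

Noah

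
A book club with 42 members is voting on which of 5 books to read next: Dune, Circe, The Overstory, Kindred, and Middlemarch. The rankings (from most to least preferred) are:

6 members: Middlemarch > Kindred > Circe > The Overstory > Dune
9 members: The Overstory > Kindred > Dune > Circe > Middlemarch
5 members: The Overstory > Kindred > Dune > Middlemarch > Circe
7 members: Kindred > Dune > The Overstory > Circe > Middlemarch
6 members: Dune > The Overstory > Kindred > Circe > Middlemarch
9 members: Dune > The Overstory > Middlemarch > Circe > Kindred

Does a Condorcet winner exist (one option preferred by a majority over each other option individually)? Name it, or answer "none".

none

Checking pairwise contests:
Kindred beats Dune 27–15.
Dune beats Circe 36–6.
Dune beats The Overstory 22–20.
The Overstory beats Kindred 29–13.
Dune beats Middlemarch 36–6.
Every option loses at least one head-to-head, so there is no Condorcet winner.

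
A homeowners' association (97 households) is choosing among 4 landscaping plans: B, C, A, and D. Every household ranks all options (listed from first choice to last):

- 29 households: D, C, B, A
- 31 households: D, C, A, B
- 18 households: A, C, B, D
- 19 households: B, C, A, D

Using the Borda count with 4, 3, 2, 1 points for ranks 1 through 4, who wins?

C

B: 29·2 + 31·1 + 18·2 + 19·4 = 201
C: 29·3 + 31·3 + 18·3 + 19·3 = 291
A: 29·1 + 31·2 + 18·4 + 19·2 = 201
D: 29·4 + 31·4 + 18·1 + 19·1 = 277
C has the highest Borda score (291).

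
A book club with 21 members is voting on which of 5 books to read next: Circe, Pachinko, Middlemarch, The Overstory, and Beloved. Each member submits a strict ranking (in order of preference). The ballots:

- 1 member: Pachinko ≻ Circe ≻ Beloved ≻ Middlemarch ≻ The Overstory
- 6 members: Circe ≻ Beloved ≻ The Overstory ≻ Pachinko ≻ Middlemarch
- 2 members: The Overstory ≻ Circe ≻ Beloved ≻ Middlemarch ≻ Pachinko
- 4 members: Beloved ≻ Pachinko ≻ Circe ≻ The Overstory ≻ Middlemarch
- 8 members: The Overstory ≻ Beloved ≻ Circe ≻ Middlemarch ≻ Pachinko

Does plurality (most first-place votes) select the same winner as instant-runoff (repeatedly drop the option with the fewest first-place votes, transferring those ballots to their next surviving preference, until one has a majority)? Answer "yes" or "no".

no

Plurality — first-place votes: Circe 6, Pachinko 1, Middlemarch 0, The Overstory 10, Beloved 4. Winner: The Overstory.
Instant-runoff — R1 Circe 6, Pachinko 1, Middlemarch 0, The Overstory 10, Beloved 4 (Middlemarch out); R2 Circe 6, Pachinko 1, The Overstory 10, Beloved 4 (Pachinko out); R3 Circe 7, The Overstory 10, Beloved 4 (Beloved out); R4 Circe 11, The Overstory 10 (Circe winner). Winner: Circe.
The two methods disagree.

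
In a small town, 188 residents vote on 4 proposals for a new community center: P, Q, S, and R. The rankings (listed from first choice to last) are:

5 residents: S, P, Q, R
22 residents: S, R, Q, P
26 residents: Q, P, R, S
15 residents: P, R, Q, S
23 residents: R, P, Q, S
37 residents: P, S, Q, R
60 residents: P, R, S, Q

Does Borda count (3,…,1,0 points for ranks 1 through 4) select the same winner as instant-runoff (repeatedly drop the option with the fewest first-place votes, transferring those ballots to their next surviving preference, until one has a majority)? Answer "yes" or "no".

yes

Borda — scores: P 444, Q 180, S 215, R 289. Winner: P.
Instant-runoff — R1 P 112, Q 26, S 27, R 23 (P winner). Winner: P.
The two methods agree.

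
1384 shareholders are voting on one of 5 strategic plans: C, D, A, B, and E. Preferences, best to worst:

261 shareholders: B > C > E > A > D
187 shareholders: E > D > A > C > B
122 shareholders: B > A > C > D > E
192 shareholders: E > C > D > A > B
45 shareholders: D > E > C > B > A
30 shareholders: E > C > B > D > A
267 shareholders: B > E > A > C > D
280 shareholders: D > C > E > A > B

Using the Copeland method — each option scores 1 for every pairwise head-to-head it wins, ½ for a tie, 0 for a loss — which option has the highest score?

E

C: beats D, A, and B; loses to E → score 3.
D: beats A and B; loses to C and E → score 2.
A: loses to C, D, B, and E → score 0.
B: beats A; loses to C, D, and E → score 1.
E: beats C, D, A, and B → score 4.
E has the best pairwise record.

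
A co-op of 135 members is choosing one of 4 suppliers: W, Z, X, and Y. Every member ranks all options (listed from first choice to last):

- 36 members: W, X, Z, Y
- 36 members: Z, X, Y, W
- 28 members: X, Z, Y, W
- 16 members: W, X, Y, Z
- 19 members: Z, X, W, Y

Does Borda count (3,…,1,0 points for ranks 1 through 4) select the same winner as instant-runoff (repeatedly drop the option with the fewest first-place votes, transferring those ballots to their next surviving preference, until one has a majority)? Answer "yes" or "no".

no

Borda — scores: W 175, Z 257, X 298, Y 80. Winner: X.
Instant-runoff — R1 W 52, Z 55, X 28, Y 0 (Y out); R2 W 52, Z 55, X 28 (X out); R3 W 52, Z 83 (Z winner). Winner: Z.
The two methods disagree.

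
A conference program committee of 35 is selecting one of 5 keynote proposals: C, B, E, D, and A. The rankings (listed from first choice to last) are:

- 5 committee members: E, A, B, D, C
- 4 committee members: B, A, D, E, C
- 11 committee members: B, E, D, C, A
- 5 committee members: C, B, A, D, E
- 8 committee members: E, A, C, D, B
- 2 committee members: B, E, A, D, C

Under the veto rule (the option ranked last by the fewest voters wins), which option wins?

Last-place votes: C 11, B 8, E 5, D 0, A 11.
D is ranked last by the fewest voters, so D wins.

D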